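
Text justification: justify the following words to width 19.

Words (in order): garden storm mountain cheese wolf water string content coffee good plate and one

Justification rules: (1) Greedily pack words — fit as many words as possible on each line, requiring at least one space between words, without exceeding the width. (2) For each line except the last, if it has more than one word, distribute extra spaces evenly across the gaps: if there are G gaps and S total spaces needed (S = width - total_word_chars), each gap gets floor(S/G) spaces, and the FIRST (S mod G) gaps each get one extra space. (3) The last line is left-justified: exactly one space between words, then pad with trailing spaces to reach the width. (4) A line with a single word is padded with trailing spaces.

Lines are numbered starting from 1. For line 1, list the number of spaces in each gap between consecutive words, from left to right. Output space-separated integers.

Line 1: ['garden', 'storm'] (min_width=12, slack=7)
Line 2: ['mountain', 'cheese'] (min_width=15, slack=4)
Line 3: ['wolf', 'water', 'string'] (min_width=17, slack=2)
Line 4: ['content', 'coffee', 'good'] (min_width=19, slack=0)
Line 5: ['plate', 'and', 'one'] (min_width=13, slack=6)

Answer: 8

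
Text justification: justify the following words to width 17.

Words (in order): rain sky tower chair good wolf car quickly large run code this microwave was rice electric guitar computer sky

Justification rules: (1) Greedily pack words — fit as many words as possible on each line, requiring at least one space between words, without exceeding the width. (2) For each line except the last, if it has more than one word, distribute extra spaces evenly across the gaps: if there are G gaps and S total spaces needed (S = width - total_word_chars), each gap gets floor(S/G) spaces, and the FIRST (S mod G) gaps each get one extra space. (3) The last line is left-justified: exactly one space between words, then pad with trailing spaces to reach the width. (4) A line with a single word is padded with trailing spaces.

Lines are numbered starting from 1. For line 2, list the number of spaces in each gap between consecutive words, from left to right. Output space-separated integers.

Answer: 2 2

Derivation:
Line 1: ['rain', 'sky', 'tower'] (min_width=14, slack=3)
Line 2: ['chair', 'good', 'wolf'] (min_width=15, slack=2)
Line 3: ['car', 'quickly', 'large'] (min_width=17, slack=0)
Line 4: ['run', 'code', 'this'] (min_width=13, slack=4)
Line 5: ['microwave', 'was'] (min_width=13, slack=4)
Line 6: ['rice', 'electric'] (min_width=13, slack=4)
Line 7: ['guitar', 'computer'] (min_width=15, slack=2)
Line 8: ['sky'] (min_width=3, slack=14)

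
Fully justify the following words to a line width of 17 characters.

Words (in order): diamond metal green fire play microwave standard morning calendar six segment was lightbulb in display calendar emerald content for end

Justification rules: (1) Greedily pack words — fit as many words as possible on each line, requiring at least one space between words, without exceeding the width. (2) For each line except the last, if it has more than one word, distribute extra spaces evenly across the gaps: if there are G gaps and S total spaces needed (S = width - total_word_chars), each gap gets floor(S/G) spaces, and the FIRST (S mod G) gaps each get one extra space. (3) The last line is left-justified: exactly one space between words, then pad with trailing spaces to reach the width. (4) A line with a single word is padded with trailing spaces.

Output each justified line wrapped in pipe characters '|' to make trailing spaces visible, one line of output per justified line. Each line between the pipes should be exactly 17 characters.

Line 1: ['diamond', 'metal'] (min_width=13, slack=4)
Line 2: ['green', 'fire', 'play'] (min_width=15, slack=2)
Line 3: ['microwave'] (min_width=9, slack=8)
Line 4: ['standard', 'morning'] (min_width=16, slack=1)
Line 5: ['calendar', 'six'] (min_width=12, slack=5)
Line 6: ['segment', 'was'] (min_width=11, slack=6)
Line 7: ['lightbulb', 'in'] (min_width=12, slack=5)
Line 8: ['display', 'calendar'] (min_width=16, slack=1)
Line 9: ['emerald', 'content'] (min_width=15, slack=2)
Line 10: ['for', 'end'] (min_width=7, slack=10)

Answer: |diamond     metal|
|green  fire  play|
|microwave        |
|standard  morning|
|calendar      six|
|segment       was|
|lightbulb      in|
|display  calendar|
|emerald   content|
|for end          |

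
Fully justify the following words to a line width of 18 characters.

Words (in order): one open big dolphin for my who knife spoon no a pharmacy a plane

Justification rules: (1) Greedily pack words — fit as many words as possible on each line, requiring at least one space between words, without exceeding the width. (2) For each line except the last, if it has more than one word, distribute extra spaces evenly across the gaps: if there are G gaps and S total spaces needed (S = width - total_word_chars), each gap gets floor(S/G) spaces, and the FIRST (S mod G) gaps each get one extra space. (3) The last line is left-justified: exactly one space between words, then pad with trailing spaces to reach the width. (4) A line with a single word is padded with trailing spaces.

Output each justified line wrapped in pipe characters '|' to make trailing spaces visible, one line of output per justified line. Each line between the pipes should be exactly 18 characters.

Line 1: ['one', 'open', 'big'] (min_width=12, slack=6)
Line 2: ['dolphin', 'for', 'my', 'who'] (min_width=18, slack=0)
Line 3: ['knife', 'spoon', 'no', 'a'] (min_width=16, slack=2)
Line 4: ['pharmacy', 'a', 'plane'] (min_width=16, slack=2)

Answer: |one    open    big|
|dolphin for my who|
|knife  spoon  no a|
|pharmacy a plane  |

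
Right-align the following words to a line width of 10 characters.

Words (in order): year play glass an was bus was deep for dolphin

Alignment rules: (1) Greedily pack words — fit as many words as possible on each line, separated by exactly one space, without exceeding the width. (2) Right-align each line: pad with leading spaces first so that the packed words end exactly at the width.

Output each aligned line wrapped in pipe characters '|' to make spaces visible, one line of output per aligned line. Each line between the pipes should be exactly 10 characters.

Answer: | year play|
|  glass an|
|   was bus|
|  was deep|
|       for|
|   dolphin|

Derivation:
Line 1: ['year', 'play'] (min_width=9, slack=1)
Line 2: ['glass', 'an'] (min_width=8, slack=2)
Line 3: ['was', 'bus'] (min_width=7, slack=3)
Line 4: ['was', 'deep'] (min_width=8, slack=2)
Line 5: ['for'] (min_width=3, slack=7)
Line 6: ['dolphin'] (min_width=7, slack=3)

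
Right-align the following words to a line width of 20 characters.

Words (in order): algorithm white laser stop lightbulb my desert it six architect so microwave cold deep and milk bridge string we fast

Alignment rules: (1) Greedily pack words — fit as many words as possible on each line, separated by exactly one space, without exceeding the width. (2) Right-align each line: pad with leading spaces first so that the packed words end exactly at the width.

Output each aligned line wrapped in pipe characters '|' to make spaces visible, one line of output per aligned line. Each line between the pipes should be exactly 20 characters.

Line 1: ['algorithm', 'white'] (min_width=15, slack=5)
Line 2: ['laser', 'stop', 'lightbulb'] (min_width=20, slack=0)
Line 3: ['my', 'desert', 'it', 'six'] (min_width=16, slack=4)
Line 4: ['architect', 'so'] (min_width=12, slack=8)
Line 5: ['microwave', 'cold', 'deep'] (min_width=19, slack=1)
Line 6: ['and', 'milk', 'bridge'] (min_width=15, slack=5)
Line 7: ['string', 'we', 'fast'] (min_width=14, slack=6)

Answer: |     algorithm white|
|laser stop lightbulb|
|    my desert it six|
|        architect so|
| microwave cold deep|
|     and milk bridge|
|      string we fast|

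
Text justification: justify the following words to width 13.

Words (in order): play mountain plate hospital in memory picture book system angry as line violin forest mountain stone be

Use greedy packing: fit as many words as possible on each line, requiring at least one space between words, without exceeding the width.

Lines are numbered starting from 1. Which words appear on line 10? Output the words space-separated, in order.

Line 1: ['play', 'mountain'] (min_width=13, slack=0)
Line 2: ['plate'] (min_width=5, slack=8)
Line 3: ['hospital', 'in'] (min_width=11, slack=2)
Line 4: ['memory'] (min_width=6, slack=7)
Line 5: ['picture', 'book'] (min_width=12, slack=1)
Line 6: ['system', 'angry'] (min_width=12, slack=1)
Line 7: ['as', 'line'] (min_width=7, slack=6)
Line 8: ['violin', 'forest'] (min_width=13, slack=0)
Line 9: ['mountain'] (min_width=8, slack=5)
Line 10: ['stone', 'be'] (min_width=8, slack=5)

Answer: stone be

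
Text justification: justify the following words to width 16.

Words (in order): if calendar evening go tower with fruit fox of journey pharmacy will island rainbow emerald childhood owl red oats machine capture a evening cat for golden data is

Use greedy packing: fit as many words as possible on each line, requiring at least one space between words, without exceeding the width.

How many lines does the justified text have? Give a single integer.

Answer: 12

Derivation:
Line 1: ['if', 'calendar'] (min_width=11, slack=5)
Line 2: ['evening', 'go', 'tower'] (min_width=16, slack=0)
Line 3: ['with', 'fruit', 'fox'] (min_width=14, slack=2)
Line 4: ['of', 'journey'] (min_width=10, slack=6)
Line 5: ['pharmacy', 'will'] (min_width=13, slack=3)
Line 6: ['island', 'rainbow'] (min_width=14, slack=2)
Line 7: ['emerald'] (min_width=7, slack=9)
Line 8: ['childhood', 'owl'] (min_width=13, slack=3)
Line 9: ['red', 'oats', 'machine'] (min_width=16, slack=0)
Line 10: ['capture', 'a'] (min_width=9, slack=7)
Line 11: ['evening', 'cat', 'for'] (min_width=15, slack=1)
Line 12: ['golden', 'data', 'is'] (min_width=14, slack=2)
Total lines: 12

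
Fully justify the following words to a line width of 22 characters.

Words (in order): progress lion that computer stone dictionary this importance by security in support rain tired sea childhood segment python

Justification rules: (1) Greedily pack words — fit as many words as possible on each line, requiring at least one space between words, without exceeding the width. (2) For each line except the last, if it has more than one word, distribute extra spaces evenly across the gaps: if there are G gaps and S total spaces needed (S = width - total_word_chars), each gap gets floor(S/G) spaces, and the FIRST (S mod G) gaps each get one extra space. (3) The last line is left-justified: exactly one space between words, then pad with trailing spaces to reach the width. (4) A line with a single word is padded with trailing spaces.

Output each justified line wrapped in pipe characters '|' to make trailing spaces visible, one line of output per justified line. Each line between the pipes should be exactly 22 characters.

Answer: |progress   lion   that|
|computer         stone|
|dictionary        this|
|importance by security|
|in  support rain tired|
|sea  childhood segment|
|python                |

Derivation:
Line 1: ['progress', 'lion', 'that'] (min_width=18, slack=4)
Line 2: ['computer', 'stone'] (min_width=14, slack=8)
Line 3: ['dictionary', 'this'] (min_width=15, slack=7)
Line 4: ['importance', 'by', 'security'] (min_width=22, slack=0)
Line 5: ['in', 'support', 'rain', 'tired'] (min_width=21, slack=1)
Line 6: ['sea', 'childhood', 'segment'] (min_width=21, slack=1)
Line 7: ['python'] (min_width=6, slack=16)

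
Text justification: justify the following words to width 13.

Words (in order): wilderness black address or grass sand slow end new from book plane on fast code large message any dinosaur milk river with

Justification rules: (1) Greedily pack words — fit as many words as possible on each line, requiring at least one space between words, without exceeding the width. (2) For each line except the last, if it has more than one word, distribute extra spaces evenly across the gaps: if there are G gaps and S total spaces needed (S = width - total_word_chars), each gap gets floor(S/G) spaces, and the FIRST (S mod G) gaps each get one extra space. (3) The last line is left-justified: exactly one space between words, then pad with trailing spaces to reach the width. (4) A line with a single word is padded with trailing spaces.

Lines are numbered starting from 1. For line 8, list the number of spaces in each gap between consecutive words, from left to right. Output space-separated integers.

Answer: 3

Derivation:
Line 1: ['wilderness'] (min_width=10, slack=3)
Line 2: ['black', 'address'] (min_width=13, slack=0)
Line 3: ['or', 'grass', 'sand'] (min_width=13, slack=0)
Line 4: ['slow', 'end', 'new'] (min_width=12, slack=1)
Line 5: ['from', 'book'] (min_width=9, slack=4)
Line 6: ['plane', 'on', 'fast'] (min_width=13, slack=0)
Line 7: ['code', 'large'] (min_width=10, slack=3)
Line 8: ['message', 'any'] (min_width=11, slack=2)
Line 9: ['dinosaur', 'milk'] (min_width=13, slack=0)
Line 10: ['river', 'with'] (min_width=10, slack=3)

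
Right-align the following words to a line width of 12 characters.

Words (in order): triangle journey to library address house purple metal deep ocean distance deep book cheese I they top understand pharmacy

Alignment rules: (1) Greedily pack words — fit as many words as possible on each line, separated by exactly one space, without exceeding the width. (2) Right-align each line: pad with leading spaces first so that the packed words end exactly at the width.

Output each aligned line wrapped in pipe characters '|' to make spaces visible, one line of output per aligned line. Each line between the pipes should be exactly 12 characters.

Answer: |    triangle|
|  journey to|
|     library|
|     address|
|house purple|
|  metal deep|
|       ocean|
|    distance|
|   deep book|
|    cheese I|
|    they top|
|  understand|
|    pharmacy|

Derivation:
Line 1: ['triangle'] (min_width=8, slack=4)
Line 2: ['journey', 'to'] (min_width=10, slack=2)
Line 3: ['library'] (min_width=7, slack=5)
Line 4: ['address'] (min_width=7, slack=5)
Line 5: ['house', 'purple'] (min_width=12, slack=0)
Line 6: ['metal', 'deep'] (min_width=10, slack=2)
Line 7: ['ocean'] (min_width=5, slack=7)
Line 8: ['distance'] (min_width=8, slack=4)
Line 9: ['deep', 'book'] (min_width=9, slack=3)
Line 10: ['cheese', 'I'] (min_width=8, slack=4)
Line 11: ['they', 'top'] (min_width=8, slack=4)
Line 12: ['understand'] (min_width=10, slack=2)
Line 13: ['pharmacy'] (min_width=8, slack=4)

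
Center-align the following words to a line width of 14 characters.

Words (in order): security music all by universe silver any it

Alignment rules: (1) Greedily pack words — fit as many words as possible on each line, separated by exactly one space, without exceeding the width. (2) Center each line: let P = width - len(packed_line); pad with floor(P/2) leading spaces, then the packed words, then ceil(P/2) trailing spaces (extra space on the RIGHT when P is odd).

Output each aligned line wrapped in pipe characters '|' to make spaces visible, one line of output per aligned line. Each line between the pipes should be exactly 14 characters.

Line 1: ['security', 'music'] (min_width=14, slack=0)
Line 2: ['all', 'by'] (min_width=6, slack=8)
Line 3: ['universe'] (min_width=8, slack=6)
Line 4: ['silver', 'any', 'it'] (min_width=13, slack=1)

Answer: |security music|
|    all by    |
|   universe   |
|silver any it |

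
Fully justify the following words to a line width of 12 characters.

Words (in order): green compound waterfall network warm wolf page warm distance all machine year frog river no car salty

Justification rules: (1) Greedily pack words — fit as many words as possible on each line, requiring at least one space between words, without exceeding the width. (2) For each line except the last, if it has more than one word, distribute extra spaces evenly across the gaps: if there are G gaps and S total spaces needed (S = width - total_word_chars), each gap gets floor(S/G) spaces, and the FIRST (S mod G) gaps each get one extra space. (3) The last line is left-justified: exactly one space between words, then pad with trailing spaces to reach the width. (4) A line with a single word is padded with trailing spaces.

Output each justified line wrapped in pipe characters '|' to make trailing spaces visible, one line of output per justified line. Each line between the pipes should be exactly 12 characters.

Line 1: ['green'] (min_width=5, slack=7)
Line 2: ['compound'] (min_width=8, slack=4)
Line 3: ['waterfall'] (min_width=9, slack=3)
Line 4: ['network', 'warm'] (min_width=12, slack=0)
Line 5: ['wolf', 'page'] (min_width=9, slack=3)
Line 6: ['warm'] (min_width=4, slack=8)
Line 7: ['distance', 'all'] (min_width=12, slack=0)
Line 8: ['machine', 'year'] (min_width=12, slack=0)
Line 9: ['frog', 'river'] (min_width=10, slack=2)
Line 10: ['no', 'car', 'salty'] (min_width=12, slack=0)

Answer: |green       |
|compound    |
|waterfall   |
|network warm|
|wolf    page|
|warm        |
|distance all|
|machine year|
|frog   river|
|no car salty|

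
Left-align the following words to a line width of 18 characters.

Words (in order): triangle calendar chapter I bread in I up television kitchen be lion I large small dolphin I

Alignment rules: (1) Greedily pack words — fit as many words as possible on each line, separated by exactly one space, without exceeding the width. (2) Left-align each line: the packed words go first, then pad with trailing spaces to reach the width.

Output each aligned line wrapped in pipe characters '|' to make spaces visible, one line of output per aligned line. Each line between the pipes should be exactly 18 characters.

Line 1: ['triangle', 'calendar'] (min_width=17, slack=1)
Line 2: ['chapter', 'I', 'bread', 'in'] (min_width=18, slack=0)
Line 3: ['I', 'up', 'television'] (min_width=15, slack=3)
Line 4: ['kitchen', 'be', 'lion', 'I'] (min_width=17, slack=1)
Line 5: ['large', 'small'] (min_width=11, slack=7)
Line 6: ['dolphin', 'I'] (min_width=9, slack=9)

Answer: |triangle calendar |
|chapter I bread in|
|I up television   |
|kitchen be lion I |
|large small       |
|dolphin I         |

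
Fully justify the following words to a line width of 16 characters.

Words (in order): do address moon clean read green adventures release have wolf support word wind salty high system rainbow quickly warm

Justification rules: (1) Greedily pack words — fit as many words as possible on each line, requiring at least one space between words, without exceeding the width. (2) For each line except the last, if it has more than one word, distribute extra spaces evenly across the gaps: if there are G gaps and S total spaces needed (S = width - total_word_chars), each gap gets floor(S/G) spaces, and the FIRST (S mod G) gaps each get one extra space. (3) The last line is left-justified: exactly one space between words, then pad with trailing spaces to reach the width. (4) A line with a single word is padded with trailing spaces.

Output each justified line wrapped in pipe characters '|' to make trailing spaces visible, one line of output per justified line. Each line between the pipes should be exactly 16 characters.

Answer: |do  address moon|
|clean read green|
|adventures      |
|release     have|
|wolf     support|
|word  wind salty|
|high      system|
|rainbow  quickly|
|warm            |

Derivation:
Line 1: ['do', 'address', 'moon'] (min_width=15, slack=1)
Line 2: ['clean', 'read', 'green'] (min_width=16, slack=0)
Line 3: ['adventures'] (min_width=10, slack=6)
Line 4: ['release', 'have'] (min_width=12, slack=4)
Line 5: ['wolf', 'support'] (min_width=12, slack=4)
Line 6: ['word', 'wind', 'salty'] (min_width=15, slack=1)
Line 7: ['high', 'system'] (min_width=11, slack=5)
Line 8: ['rainbow', 'quickly'] (min_width=15, slack=1)
Line 9: ['warm'] (min_width=4, slack=12)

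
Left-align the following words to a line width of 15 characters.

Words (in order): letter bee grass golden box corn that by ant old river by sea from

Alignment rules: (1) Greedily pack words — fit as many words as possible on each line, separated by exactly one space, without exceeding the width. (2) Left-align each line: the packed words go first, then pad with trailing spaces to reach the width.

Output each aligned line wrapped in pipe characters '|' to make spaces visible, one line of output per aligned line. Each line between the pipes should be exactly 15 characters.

Line 1: ['letter', 'bee'] (min_width=10, slack=5)
Line 2: ['grass', 'golden'] (min_width=12, slack=3)
Line 3: ['box', 'corn', 'that'] (min_width=13, slack=2)
Line 4: ['by', 'ant', 'old'] (min_width=10, slack=5)
Line 5: ['river', 'by', 'sea'] (min_width=12, slack=3)
Line 6: ['from'] (min_width=4, slack=11)

Answer: |letter bee     |
|grass golden   |
|box corn that  |
|by ant old     |
|river by sea   |
|from           |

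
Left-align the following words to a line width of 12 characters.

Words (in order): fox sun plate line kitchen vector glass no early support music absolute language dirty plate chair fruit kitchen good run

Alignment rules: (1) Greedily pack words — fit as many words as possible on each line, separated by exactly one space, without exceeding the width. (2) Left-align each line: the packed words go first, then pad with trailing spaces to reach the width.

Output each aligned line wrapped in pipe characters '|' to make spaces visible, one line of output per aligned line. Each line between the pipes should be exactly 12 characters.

Answer: |fox sun     |
|plate line  |
|kitchen     |
|vector glass|
|no early    |
|support     |
|music       |
|absolute    |
|language    |
|dirty plate |
|chair fruit |
|kitchen good|
|run         |

Derivation:
Line 1: ['fox', 'sun'] (min_width=7, slack=5)
Line 2: ['plate', 'line'] (min_width=10, slack=2)
Line 3: ['kitchen'] (min_width=7, slack=5)
Line 4: ['vector', 'glass'] (min_width=12, slack=0)
Line 5: ['no', 'early'] (min_width=8, slack=4)
Line 6: ['support'] (min_width=7, slack=5)
Line 7: ['music'] (min_width=5, slack=7)
Line 8: ['absolute'] (min_width=8, slack=4)
Line 9: ['language'] (min_width=8, slack=4)
Line 10: ['dirty', 'plate'] (min_width=11, slack=1)
Line 11: ['chair', 'fruit'] (min_width=11, slack=1)
Line 12: ['kitchen', 'good'] (min_width=12, slack=0)
Line 13: ['run'] (min_width=3, slack=9)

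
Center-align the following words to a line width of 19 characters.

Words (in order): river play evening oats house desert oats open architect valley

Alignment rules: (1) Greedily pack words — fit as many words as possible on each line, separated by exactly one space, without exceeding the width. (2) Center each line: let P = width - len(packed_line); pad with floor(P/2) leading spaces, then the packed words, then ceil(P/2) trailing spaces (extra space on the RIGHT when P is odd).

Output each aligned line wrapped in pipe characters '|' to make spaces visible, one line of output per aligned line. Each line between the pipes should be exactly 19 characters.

Answer: |river play evening |
| oats house desert |
|oats open architect|
|      valley       |

Derivation:
Line 1: ['river', 'play', 'evening'] (min_width=18, slack=1)
Line 2: ['oats', 'house', 'desert'] (min_width=17, slack=2)
Line 3: ['oats', 'open', 'architect'] (min_width=19, slack=0)
Line 4: ['valley'] (min_width=6, slack=13)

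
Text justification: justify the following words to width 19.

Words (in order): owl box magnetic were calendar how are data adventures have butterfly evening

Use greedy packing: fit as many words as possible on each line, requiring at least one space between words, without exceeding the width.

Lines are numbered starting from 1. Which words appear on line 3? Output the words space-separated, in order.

Line 1: ['owl', 'box', 'magnetic'] (min_width=16, slack=3)
Line 2: ['were', 'calendar', 'how'] (min_width=17, slack=2)
Line 3: ['are', 'data', 'adventures'] (min_width=19, slack=0)
Line 4: ['have', 'butterfly'] (min_width=14, slack=5)
Line 5: ['evening'] (min_width=7, slack=12)

Answer: are data adventures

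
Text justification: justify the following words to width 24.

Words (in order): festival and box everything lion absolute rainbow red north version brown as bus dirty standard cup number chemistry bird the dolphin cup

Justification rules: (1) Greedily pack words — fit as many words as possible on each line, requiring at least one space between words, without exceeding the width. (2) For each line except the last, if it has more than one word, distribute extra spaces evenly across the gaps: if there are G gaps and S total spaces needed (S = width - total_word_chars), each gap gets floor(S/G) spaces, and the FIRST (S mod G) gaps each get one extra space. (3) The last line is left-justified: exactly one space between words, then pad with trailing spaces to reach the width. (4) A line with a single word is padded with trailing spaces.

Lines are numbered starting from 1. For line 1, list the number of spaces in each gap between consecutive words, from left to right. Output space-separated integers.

Answer: 5 5

Derivation:
Line 1: ['festival', 'and', 'box'] (min_width=16, slack=8)
Line 2: ['everything', 'lion', 'absolute'] (min_width=24, slack=0)
Line 3: ['rainbow', 'red', 'north'] (min_width=17, slack=7)
Line 4: ['version', 'brown', 'as', 'bus'] (min_width=20, slack=4)
Line 5: ['dirty', 'standard', 'cup'] (min_width=18, slack=6)
Line 6: ['number', 'chemistry', 'bird'] (min_width=21, slack=3)
Line 7: ['the', 'dolphin', 'cup'] (min_width=15, slack=9)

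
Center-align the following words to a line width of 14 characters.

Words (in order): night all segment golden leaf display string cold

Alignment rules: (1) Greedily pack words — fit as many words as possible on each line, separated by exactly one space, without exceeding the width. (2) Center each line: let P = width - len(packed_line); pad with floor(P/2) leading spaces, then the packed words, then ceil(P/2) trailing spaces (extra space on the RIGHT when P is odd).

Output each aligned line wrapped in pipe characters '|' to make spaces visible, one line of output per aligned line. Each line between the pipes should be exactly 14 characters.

Answer: |  night all   |
|segment golden|
| leaf display |
| string cold  |

Derivation:
Line 1: ['night', 'all'] (min_width=9, slack=5)
Line 2: ['segment', 'golden'] (min_width=14, slack=0)
Line 3: ['leaf', 'display'] (min_width=12, slack=2)
Line 4: ['string', 'cold'] (min_width=11, slack=3)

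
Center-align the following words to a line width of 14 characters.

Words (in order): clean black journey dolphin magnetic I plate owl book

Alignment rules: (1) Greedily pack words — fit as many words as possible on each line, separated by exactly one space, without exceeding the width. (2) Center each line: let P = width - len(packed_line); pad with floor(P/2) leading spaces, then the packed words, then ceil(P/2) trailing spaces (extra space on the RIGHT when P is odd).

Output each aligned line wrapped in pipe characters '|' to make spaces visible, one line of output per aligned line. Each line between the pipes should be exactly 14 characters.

Line 1: ['clean', 'black'] (min_width=11, slack=3)
Line 2: ['journey'] (min_width=7, slack=7)
Line 3: ['dolphin'] (min_width=7, slack=7)
Line 4: ['magnetic', 'I'] (min_width=10, slack=4)
Line 5: ['plate', 'owl', 'book'] (min_width=14, slack=0)

Answer: | clean black  |
|   journey    |
|   dolphin    |
|  magnetic I  |
|plate owl book|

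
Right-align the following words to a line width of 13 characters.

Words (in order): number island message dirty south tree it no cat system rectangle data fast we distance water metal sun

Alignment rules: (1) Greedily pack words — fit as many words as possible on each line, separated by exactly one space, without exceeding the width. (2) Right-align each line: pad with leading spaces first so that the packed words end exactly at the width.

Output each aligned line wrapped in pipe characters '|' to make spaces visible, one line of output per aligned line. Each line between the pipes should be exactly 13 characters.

Line 1: ['number', 'island'] (min_width=13, slack=0)
Line 2: ['message', 'dirty'] (min_width=13, slack=0)
Line 3: ['south', 'tree', 'it'] (min_width=13, slack=0)
Line 4: ['no', 'cat', 'system'] (min_width=13, slack=0)
Line 5: ['rectangle'] (min_width=9, slack=4)
Line 6: ['data', 'fast', 'we'] (min_width=12, slack=1)
Line 7: ['distance'] (min_width=8, slack=5)
Line 8: ['water', 'metal'] (min_width=11, slack=2)
Line 9: ['sun'] (min_width=3, slack=10)

Answer: |number island|
|message dirty|
|south tree it|
|no cat system|
|    rectangle|
| data fast we|
|     distance|
|  water metal|
|          sun|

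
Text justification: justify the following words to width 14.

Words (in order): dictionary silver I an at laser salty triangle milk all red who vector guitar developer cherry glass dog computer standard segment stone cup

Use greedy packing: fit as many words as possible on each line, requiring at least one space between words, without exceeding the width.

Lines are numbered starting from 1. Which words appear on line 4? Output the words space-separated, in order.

Line 1: ['dictionary'] (min_width=10, slack=4)
Line 2: ['silver', 'I', 'an', 'at'] (min_width=14, slack=0)
Line 3: ['laser', 'salty'] (min_width=11, slack=3)
Line 4: ['triangle', 'milk'] (min_width=13, slack=1)
Line 5: ['all', 'red', 'who'] (min_width=11, slack=3)
Line 6: ['vector', 'guitar'] (min_width=13, slack=1)
Line 7: ['developer'] (min_width=9, slack=5)
Line 8: ['cherry', 'glass'] (min_width=12, slack=2)
Line 9: ['dog', 'computer'] (min_width=12, slack=2)
Line 10: ['standard'] (min_width=8, slack=6)
Line 11: ['segment', 'stone'] (min_width=13, slack=1)
Line 12: ['cup'] (min_width=3, slack=11)

Answer: triangle milk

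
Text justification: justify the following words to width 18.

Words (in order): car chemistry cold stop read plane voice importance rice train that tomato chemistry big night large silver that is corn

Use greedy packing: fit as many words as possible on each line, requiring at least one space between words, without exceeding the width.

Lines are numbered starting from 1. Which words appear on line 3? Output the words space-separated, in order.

Line 1: ['car', 'chemistry', 'cold'] (min_width=18, slack=0)
Line 2: ['stop', 'read', 'plane'] (min_width=15, slack=3)
Line 3: ['voice', 'importance'] (min_width=16, slack=2)
Line 4: ['rice', 'train', 'that'] (min_width=15, slack=3)
Line 5: ['tomato', 'chemistry'] (min_width=16, slack=2)
Line 6: ['big', 'night', 'large'] (min_width=15, slack=3)
Line 7: ['silver', 'that', 'is'] (min_width=14, slack=4)
Line 8: ['corn'] (min_width=4, slack=14)

Answer: voice importance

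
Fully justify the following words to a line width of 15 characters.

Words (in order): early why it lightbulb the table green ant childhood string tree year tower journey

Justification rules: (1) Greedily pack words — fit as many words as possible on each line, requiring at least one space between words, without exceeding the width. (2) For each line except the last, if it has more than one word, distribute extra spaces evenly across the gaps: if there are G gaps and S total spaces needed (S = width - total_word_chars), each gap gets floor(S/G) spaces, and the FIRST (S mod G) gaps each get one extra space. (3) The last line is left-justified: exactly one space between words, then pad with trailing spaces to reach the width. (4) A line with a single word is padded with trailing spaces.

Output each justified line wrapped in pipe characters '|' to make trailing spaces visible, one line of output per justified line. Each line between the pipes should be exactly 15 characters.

Line 1: ['early', 'why', 'it'] (min_width=12, slack=3)
Line 2: ['lightbulb', 'the'] (min_width=13, slack=2)
Line 3: ['table', 'green', 'ant'] (min_width=15, slack=0)
Line 4: ['childhood'] (min_width=9, slack=6)
Line 5: ['string', 'tree'] (min_width=11, slack=4)
Line 6: ['year', 'tower'] (min_width=10, slack=5)
Line 7: ['journey'] (min_width=7, slack=8)

Answer: |early   why  it|
|lightbulb   the|
|table green ant|
|childhood      |
|string     tree|
|year      tower|
|journey        |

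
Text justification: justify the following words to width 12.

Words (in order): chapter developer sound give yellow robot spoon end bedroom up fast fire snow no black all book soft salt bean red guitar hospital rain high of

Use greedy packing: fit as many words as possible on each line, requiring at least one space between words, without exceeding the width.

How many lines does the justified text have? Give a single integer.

Answer: 14

Derivation:
Line 1: ['chapter'] (min_width=7, slack=5)
Line 2: ['developer'] (min_width=9, slack=3)
Line 3: ['sound', 'give'] (min_width=10, slack=2)
Line 4: ['yellow', 'robot'] (min_width=12, slack=0)
Line 5: ['spoon', 'end'] (min_width=9, slack=3)
Line 6: ['bedroom', 'up'] (min_width=10, slack=2)
Line 7: ['fast', 'fire'] (min_width=9, slack=3)
Line 8: ['snow', 'no'] (min_width=7, slack=5)
Line 9: ['black', 'all'] (min_width=9, slack=3)
Line 10: ['book', 'soft'] (min_width=9, slack=3)
Line 11: ['salt', 'bean'] (min_width=9, slack=3)
Line 12: ['red', 'guitar'] (min_width=10, slack=2)
Line 13: ['hospital'] (min_width=8, slack=4)
Line 14: ['rain', 'high', 'of'] (min_width=12, slack=0)
Total lines: 14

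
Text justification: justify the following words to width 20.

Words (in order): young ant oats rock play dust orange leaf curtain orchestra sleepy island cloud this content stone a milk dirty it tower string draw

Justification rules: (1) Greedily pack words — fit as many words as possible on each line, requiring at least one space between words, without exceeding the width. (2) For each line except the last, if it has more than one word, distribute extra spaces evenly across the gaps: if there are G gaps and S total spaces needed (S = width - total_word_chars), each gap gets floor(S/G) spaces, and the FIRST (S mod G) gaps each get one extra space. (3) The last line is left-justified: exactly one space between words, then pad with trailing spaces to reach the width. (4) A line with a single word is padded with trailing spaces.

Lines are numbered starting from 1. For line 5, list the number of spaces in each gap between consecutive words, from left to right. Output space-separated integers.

Answer: 3 2

Derivation:
Line 1: ['young', 'ant', 'oats', 'rock'] (min_width=19, slack=1)
Line 2: ['play', 'dust', 'orange'] (min_width=16, slack=4)
Line 3: ['leaf', 'curtain'] (min_width=12, slack=8)
Line 4: ['orchestra', 'sleepy'] (min_width=16, slack=4)
Line 5: ['island', 'cloud', 'this'] (min_width=17, slack=3)
Line 6: ['content', 'stone', 'a', 'milk'] (min_width=20, slack=0)
Line 7: ['dirty', 'it', 'tower'] (min_width=14, slack=6)
Line 8: ['string', 'draw'] (min_width=11, slack=9)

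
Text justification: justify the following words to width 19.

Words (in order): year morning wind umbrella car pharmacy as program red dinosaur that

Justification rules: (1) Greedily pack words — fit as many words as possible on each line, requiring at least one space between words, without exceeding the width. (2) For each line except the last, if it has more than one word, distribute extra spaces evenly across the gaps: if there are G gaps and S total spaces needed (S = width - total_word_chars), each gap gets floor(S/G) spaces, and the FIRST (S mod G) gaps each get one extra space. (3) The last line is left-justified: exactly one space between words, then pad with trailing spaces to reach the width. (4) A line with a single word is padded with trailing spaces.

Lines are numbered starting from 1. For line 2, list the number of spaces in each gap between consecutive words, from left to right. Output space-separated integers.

Answer: 8

Derivation:
Line 1: ['year', 'morning', 'wind'] (min_width=17, slack=2)
Line 2: ['umbrella', 'car'] (min_width=12, slack=7)
Line 3: ['pharmacy', 'as', 'program'] (min_width=19, slack=0)
Line 4: ['red', 'dinosaur', 'that'] (min_width=17, slack=2)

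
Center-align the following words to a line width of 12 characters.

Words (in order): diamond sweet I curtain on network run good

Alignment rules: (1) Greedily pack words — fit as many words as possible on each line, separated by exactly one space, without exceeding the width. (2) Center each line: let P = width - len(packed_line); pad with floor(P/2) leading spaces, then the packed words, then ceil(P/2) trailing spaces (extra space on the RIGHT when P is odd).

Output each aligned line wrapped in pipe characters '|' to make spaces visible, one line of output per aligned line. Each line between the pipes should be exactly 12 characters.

Line 1: ['diamond'] (min_width=7, slack=5)
Line 2: ['sweet', 'I'] (min_width=7, slack=5)
Line 3: ['curtain', 'on'] (min_width=10, slack=2)
Line 4: ['network', 'run'] (min_width=11, slack=1)
Line 5: ['good'] (min_width=4, slack=8)

Answer: |  diamond   |
|  sweet I   |
| curtain on |
|network run |
|    good    |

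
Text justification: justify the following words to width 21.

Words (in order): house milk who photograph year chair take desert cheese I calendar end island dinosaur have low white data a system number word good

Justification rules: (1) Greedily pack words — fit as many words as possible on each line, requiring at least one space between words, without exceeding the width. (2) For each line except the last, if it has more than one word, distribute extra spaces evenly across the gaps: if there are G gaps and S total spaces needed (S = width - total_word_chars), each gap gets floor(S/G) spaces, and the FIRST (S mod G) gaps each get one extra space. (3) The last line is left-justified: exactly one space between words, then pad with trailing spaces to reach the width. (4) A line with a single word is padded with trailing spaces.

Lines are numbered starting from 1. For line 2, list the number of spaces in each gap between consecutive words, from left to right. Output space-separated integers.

Line 1: ['house', 'milk', 'who'] (min_width=14, slack=7)
Line 2: ['photograph', 'year', 'chair'] (min_width=21, slack=0)
Line 3: ['take', 'desert', 'cheese', 'I'] (min_width=20, slack=1)
Line 4: ['calendar', 'end', 'island'] (min_width=19, slack=2)
Line 5: ['dinosaur', 'have', 'low'] (min_width=17, slack=4)
Line 6: ['white', 'data', 'a', 'system'] (min_width=19, slack=2)
Line 7: ['number', 'word', 'good'] (min_width=16, slack=5)

Answer: 1 1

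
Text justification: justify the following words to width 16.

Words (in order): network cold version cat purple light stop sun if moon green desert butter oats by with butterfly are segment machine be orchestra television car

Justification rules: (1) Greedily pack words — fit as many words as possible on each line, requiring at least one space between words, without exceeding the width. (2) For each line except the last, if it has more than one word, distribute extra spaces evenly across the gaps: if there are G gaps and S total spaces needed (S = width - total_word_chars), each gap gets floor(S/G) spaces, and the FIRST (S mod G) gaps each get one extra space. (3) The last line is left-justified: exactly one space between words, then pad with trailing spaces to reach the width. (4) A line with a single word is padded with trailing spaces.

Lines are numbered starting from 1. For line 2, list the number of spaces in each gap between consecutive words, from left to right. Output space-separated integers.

Line 1: ['network', 'cold'] (min_width=12, slack=4)
Line 2: ['version', 'cat'] (min_width=11, slack=5)
Line 3: ['purple', 'light'] (min_width=12, slack=4)
Line 4: ['stop', 'sun', 'if', 'moon'] (min_width=16, slack=0)
Line 5: ['green', 'desert'] (min_width=12, slack=4)
Line 6: ['butter', 'oats', 'by'] (min_width=14, slack=2)
Line 7: ['with', 'butterfly'] (min_width=14, slack=2)
Line 8: ['are', 'segment'] (min_width=11, slack=5)
Line 9: ['machine', 'be'] (min_width=10, slack=6)
Line 10: ['orchestra'] (min_width=9, slack=7)
Line 11: ['television', 'car'] (min_width=14, slack=2)

Answer: 6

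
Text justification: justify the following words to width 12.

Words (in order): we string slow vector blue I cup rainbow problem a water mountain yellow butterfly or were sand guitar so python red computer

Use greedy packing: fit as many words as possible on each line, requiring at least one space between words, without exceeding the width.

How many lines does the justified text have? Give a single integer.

Line 1: ['we', 'string'] (min_width=9, slack=3)
Line 2: ['slow', 'vector'] (min_width=11, slack=1)
Line 3: ['blue', 'I', 'cup'] (min_width=10, slack=2)
Line 4: ['rainbow'] (min_width=7, slack=5)
Line 5: ['problem', 'a'] (min_width=9, slack=3)
Line 6: ['water'] (min_width=5, slack=7)
Line 7: ['mountain'] (min_width=8, slack=4)
Line 8: ['yellow'] (min_width=6, slack=6)
Line 9: ['butterfly', 'or'] (min_width=12, slack=0)
Line 10: ['were', 'sand'] (min_width=9, slack=3)
Line 11: ['guitar', 'so'] (min_width=9, slack=3)
Line 12: ['python', 'red'] (min_width=10, slack=2)
Line 13: ['computer'] (min_width=8, slack=4)
Total lines: 13

Answer: 13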